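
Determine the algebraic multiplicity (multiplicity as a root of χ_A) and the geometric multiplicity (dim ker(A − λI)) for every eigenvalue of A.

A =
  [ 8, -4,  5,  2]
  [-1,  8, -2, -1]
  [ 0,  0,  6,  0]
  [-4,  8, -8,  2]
λ = 6: alg = 4, geom = 2

Step 1 — factor the characteristic polynomial to read off the algebraic multiplicities:
  χ_A(x) = (x - 6)^4

Step 2 — compute geometric multiplicities via the rank-nullity identity g(λ) = n − rank(A − λI):
  rank(A − (6)·I) = 2, so dim ker(A − (6)·I) = n − 2 = 2

Summary:
  λ = 6: algebraic multiplicity = 4, geometric multiplicity = 2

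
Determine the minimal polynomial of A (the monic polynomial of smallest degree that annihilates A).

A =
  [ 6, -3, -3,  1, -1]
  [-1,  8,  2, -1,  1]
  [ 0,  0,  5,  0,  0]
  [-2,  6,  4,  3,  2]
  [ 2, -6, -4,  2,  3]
x^3 - 15*x^2 + 75*x - 125

The characteristic polynomial is χ_A(x) = (x - 5)^5, so the eigenvalues are known. The minimal polynomial is
  m_A(x) = Π_λ (x − λ)^{k_λ}
where k_λ is the size of the *largest* Jordan block for λ (equivalently, the smallest k with (A − λI)^k v = 0 for every generalised eigenvector v of λ).

  λ = 5: largest Jordan block has size 3, contributing (x − 5)^3

So m_A(x) = (x - 5)^3 = x^3 - 15*x^2 + 75*x - 125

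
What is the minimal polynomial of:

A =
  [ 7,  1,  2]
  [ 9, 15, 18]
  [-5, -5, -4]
x^2 - 12*x + 36

The characteristic polynomial is χ_A(x) = (x - 6)^3, so the eigenvalues are known. The minimal polynomial is
  m_A(x) = Π_λ (x − λ)^{k_λ}
where k_λ is the size of the *largest* Jordan block for λ (equivalently, the smallest k with (A − λI)^k v = 0 for every generalised eigenvector v of λ).

  λ = 6: largest Jordan block has size 2, contributing (x − 6)^2

So m_A(x) = (x - 6)^2 = x^2 - 12*x + 36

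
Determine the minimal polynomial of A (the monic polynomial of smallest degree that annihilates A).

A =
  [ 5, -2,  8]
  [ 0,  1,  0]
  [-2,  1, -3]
x^2 - 2*x + 1

The characteristic polynomial is χ_A(x) = (x - 1)^3, so the eigenvalues are known. The minimal polynomial is
  m_A(x) = Π_λ (x − λ)^{k_λ}
where k_λ is the size of the *largest* Jordan block for λ (equivalently, the smallest k with (A − λI)^k v = 0 for every generalised eigenvector v of λ).

  λ = 1: largest Jordan block has size 2, contributing (x − 1)^2

So m_A(x) = (x - 1)^2 = x^2 - 2*x + 1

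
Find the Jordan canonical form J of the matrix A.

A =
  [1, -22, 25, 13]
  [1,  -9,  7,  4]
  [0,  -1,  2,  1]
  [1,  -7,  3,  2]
J_2(-2) ⊕ J_2(0)

The characteristic polynomial is
  det(x·I − A) = x^4 + 4*x^3 + 4*x^2 = x^2*(x + 2)^2

Eigenvalues and multiplicities (the geometric multiplicity of λ is n − rank(A − λI), which equals the number of Jordan blocks for λ):
  λ = -2: algebraic multiplicity = 2, geometric multiplicity = 1
  λ = 0: algebraic multiplicity = 2, geometric multiplicity = 1

Determining the block sizes for each eigenvalue:
  λ = -2: one block (gm = 1), so the single block has size am = 2 → block sizes [2]
  λ = 0: one block (gm = 1), so the single block has size am = 2 → block sizes [2]

Assembling the blocks gives a Jordan form
J =
  [-2,  1, 0, 0]
  [ 0, -2, 0, 0]
  [ 0,  0, 0, 1]
  [ 0,  0, 0, 0]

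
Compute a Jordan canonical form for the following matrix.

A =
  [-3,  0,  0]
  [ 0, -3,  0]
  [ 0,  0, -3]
J_1(-3) ⊕ J_1(-3) ⊕ J_1(-3)

The characteristic polynomial is
  det(x·I − A) = x^3 + 9*x^2 + 27*x + 27 = (x + 3)^3

Eigenvalues and multiplicities (the geometric multiplicity of λ is n − rank(A − λI), which equals the number of Jordan blocks for λ):
  λ = -3: algebraic multiplicity = 3, geometric multiplicity = 3

Determining the block sizes for each eigenvalue:
  λ = -3: gm = am = 3, so every block has size 1 → block sizes [1, 1, 1]

Assembling the blocks gives a Jordan form
J =
  [-3,  0,  0]
  [ 0, -3,  0]
  [ 0,  0, -3]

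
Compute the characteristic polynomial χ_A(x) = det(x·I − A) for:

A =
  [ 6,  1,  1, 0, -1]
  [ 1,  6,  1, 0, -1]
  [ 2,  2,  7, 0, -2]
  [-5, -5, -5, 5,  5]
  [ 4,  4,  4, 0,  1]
x^5 - 25*x^4 + 250*x^3 - 1250*x^2 + 3125*x - 3125

Expanding det(x·I − A) (e.g. by cofactor expansion or by noting that A is similar to its Jordan form J, which has the same characteristic polynomial as A) gives
  χ_A(x) = x^5 - 25*x^4 + 250*x^3 - 1250*x^2 + 3125*x - 3125
which factors as (x - 5)^5. The eigenvalues (with algebraic multiplicities) are λ = 5 with multiplicity 5.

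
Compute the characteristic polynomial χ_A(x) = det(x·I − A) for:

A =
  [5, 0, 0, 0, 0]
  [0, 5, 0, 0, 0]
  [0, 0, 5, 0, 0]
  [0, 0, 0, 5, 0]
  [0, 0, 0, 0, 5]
x^5 - 25*x^4 + 250*x^3 - 1250*x^2 + 3125*x - 3125

Expanding det(x·I − A) (e.g. by cofactor expansion or by noting that A is similar to its Jordan form J, which has the same characteristic polynomial as A) gives
  χ_A(x) = x^5 - 25*x^4 + 250*x^3 - 1250*x^2 + 3125*x - 3125
which factors as (x - 5)^5. The eigenvalues (with algebraic multiplicities) are λ = 5 with multiplicity 5.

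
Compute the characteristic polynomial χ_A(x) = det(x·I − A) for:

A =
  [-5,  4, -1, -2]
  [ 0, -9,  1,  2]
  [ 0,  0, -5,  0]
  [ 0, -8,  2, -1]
x^4 + 20*x^3 + 150*x^2 + 500*x + 625

Expanding det(x·I − A) (e.g. by cofactor expansion or by noting that A is similar to its Jordan form J, which has the same characteristic polynomial as A) gives
  χ_A(x) = x^4 + 20*x^3 + 150*x^2 + 500*x + 625
which factors as (x + 5)^4. The eigenvalues (with algebraic multiplicities) are λ = -5 with multiplicity 4.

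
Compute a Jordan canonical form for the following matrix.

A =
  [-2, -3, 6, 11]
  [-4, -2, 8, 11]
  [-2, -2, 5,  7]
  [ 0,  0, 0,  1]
J_2(0) ⊕ J_2(1)

The characteristic polynomial is
  det(x·I − A) = x^4 - 2*x^3 + x^2 = x^2*(x - 1)^2

Eigenvalues and multiplicities (the geometric multiplicity of λ is n − rank(A − λI), which equals the number of Jordan blocks for λ):
  λ = 0: algebraic multiplicity = 2, geometric multiplicity = 1
  λ = 1: algebraic multiplicity = 2, geometric multiplicity = 1

Determining the block sizes for each eigenvalue:
  λ = 0: one block (gm = 1), so the single block has size am = 2 → block sizes [2]
  λ = 1: one block (gm = 1), so the single block has size am = 2 → block sizes [2]

Assembling the blocks gives a Jordan form
J =
  [0, 1, 0, 0]
  [0, 0, 0, 0]
  [0, 0, 1, 1]
  [0, 0, 0, 1]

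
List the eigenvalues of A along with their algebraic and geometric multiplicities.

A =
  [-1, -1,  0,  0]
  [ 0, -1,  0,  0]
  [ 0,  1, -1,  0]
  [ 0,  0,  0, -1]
λ = -1: alg = 4, geom = 3

Step 1 — factor the characteristic polynomial to read off the algebraic multiplicities:
  χ_A(x) = (x + 1)^4

Step 2 — compute geometric multiplicities via the rank-nullity identity g(λ) = n − rank(A − λI):
  rank(A − (-1)·I) = 1, so dim ker(A − (-1)·I) = n − 1 = 3

Summary:
  λ = -1: algebraic multiplicity = 4, geometric multiplicity = 3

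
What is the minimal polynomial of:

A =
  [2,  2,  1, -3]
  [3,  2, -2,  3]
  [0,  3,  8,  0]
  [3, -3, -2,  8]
x^3 - 15*x^2 + 75*x - 125

The characteristic polynomial is χ_A(x) = (x - 5)^4, so the eigenvalues are known. The minimal polynomial is
  m_A(x) = Π_λ (x − λ)^{k_λ}
where k_λ is the size of the *largest* Jordan block for λ (equivalently, the smallest k with (A − λI)^k v = 0 for every generalised eigenvector v of λ).

  λ = 5: largest Jordan block has size 3, contributing (x − 5)^3

So m_A(x) = (x - 5)^3 = x^3 - 15*x^2 + 75*x - 125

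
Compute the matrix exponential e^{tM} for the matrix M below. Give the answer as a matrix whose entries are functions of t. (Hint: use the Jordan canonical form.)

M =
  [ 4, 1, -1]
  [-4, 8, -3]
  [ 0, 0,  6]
e^{tM} =
  [-2*t*exp(6*t) + exp(6*t), t*exp(6*t), -t^2*exp(6*t)/2 - t*exp(6*t)]
  [-4*t*exp(6*t), 2*t*exp(6*t) + exp(6*t), -t^2*exp(6*t) - 3*t*exp(6*t)]
  [0, 0, exp(6*t)]

Strategy: write M = P · J · P⁻¹ where J is a Jordan canonical form, so e^{tM} = P · e^{tJ} · P⁻¹, and e^{tJ} can be computed block-by-block.

M has Jordan form
J =
  [6, 1, 0]
  [0, 6, 1]
  [0, 0, 6]
(up to reordering of blocks).

Per-block formulas:
  For a 3×3 Jordan block J_3(6): exp(t · J_3(6)) = e^(6t)·(I + t·N + (t^2/2)·N^2), where N is the 3×3 nilpotent shift.

After assembling e^{tJ} and conjugating by P, we get:

e^{tM} =
  [-2*t*exp(6*t) + exp(6*t), t*exp(6*t), -t^2*exp(6*t)/2 - t*exp(6*t)]
  [-4*t*exp(6*t), 2*t*exp(6*t) + exp(6*t), -t^2*exp(6*t) - 3*t*exp(6*t)]
  [0, 0, exp(6*t)]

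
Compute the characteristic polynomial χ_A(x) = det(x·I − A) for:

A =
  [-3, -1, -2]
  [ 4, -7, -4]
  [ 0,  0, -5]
x^3 + 15*x^2 + 75*x + 125

Expanding det(x·I − A) (e.g. by cofactor expansion or by noting that A is similar to its Jordan form J, which has the same characteristic polynomial as A) gives
  χ_A(x) = x^3 + 15*x^2 + 75*x + 125
which factors as (x + 5)^3. The eigenvalues (with algebraic multiplicities) are λ = -5 with multiplicity 3.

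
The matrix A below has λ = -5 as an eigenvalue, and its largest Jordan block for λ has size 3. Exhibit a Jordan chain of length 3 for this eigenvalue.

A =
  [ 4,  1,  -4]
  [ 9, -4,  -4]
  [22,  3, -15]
A Jordan chain for λ = -5 of length 3:
v_1 = (2, 2, 5)ᵀ
v_2 = (9, 9, 22)ᵀ
v_3 = (1, 0, 0)ᵀ

Let N = A − (-5)·I. We want v_3 with N^3 v_3 = 0 but N^2 v_3 ≠ 0; then v_{j-1} := N · v_j for j = 3, …, 2.

Pick v_3 = (1, 0, 0)ᵀ.
Then v_2 = N · v_3 = (9, 9, 22)ᵀ.
Then v_1 = N · v_2 = (2, 2, 5)ᵀ.

Sanity check: (A − (-5)·I) v_1 = (0, 0, 0)ᵀ = 0. ✓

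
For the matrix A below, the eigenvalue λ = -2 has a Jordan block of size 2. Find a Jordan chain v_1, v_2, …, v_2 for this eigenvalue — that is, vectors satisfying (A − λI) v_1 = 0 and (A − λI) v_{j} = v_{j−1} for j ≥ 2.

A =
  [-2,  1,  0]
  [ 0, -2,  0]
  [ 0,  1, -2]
A Jordan chain for λ = -2 of length 2:
v_1 = (1, 0, 1)ᵀ
v_2 = (0, 1, 0)ᵀ

Let N = A − (-2)·I. We want v_2 with N^2 v_2 = 0 but N^1 v_2 ≠ 0; then v_{j-1} := N · v_j for j = 2, …, 2.

Pick v_2 = (0, 1, 0)ᵀ.
Then v_1 = N · v_2 = (1, 0, 1)ᵀ.

Sanity check: (A − (-2)·I) v_1 = (0, 0, 0)ᵀ = 0. ✓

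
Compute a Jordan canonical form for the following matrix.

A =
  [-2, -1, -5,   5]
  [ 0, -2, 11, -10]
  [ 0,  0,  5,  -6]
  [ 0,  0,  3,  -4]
J_2(-2) ⊕ J_1(-1) ⊕ J_1(2)

The characteristic polynomial is
  det(x·I − A) = x^4 + 3*x^3 - 2*x^2 - 12*x - 8 = (x - 2)*(x + 1)*(x + 2)^2

Eigenvalues and multiplicities (the geometric multiplicity of λ is n − rank(A − λI), which equals the number of Jordan blocks for λ):
  λ = -2: algebraic multiplicity = 2, geometric multiplicity = 1
  λ = -1: algebraic multiplicity = 1, geometric multiplicity = 1
  λ = 2: algebraic multiplicity = 1, geometric multiplicity = 1

Determining the block sizes for each eigenvalue:
  λ = -2: one block (gm = 1), so the single block has size am = 2 → block sizes [2]
  λ = -1: one block (gm = 1), so the single block has size am = 1 → block sizes [1]
  λ = 2: one block (gm = 1), so the single block has size am = 1 → block sizes [1]

Assembling the blocks gives a Jordan form
J =
  [-2,  1,  0, 0]
  [ 0, -2,  0, 0]
  [ 0,  0, -1, 0]
  [ 0,  0,  0, 2]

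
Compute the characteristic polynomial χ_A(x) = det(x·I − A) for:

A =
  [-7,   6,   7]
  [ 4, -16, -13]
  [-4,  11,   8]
x^3 + 15*x^2 + 75*x + 125

Expanding det(x·I − A) (e.g. by cofactor expansion or by noting that A is similar to its Jordan form J, which has the same characteristic polynomial as A) gives
  χ_A(x) = x^3 + 15*x^2 + 75*x + 125
which factors as (x + 5)^3. The eigenvalues (with algebraic multiplicities) are λ = -5 with multiplicity 3.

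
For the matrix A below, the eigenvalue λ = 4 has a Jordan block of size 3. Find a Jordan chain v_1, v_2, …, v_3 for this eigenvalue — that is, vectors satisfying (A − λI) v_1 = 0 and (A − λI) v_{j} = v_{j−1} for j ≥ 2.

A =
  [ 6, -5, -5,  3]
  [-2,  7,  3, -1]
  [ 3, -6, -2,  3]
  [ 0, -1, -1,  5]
A Jordan chain for λ = 4 of length 3:
v_1 = (-1, -1, 0, -1)ᵀ
v_2 = (2, -2, 3, 0)ᵀ
v_3 = (1, 0, 0, 0)ᵀ

Let N = A − (4)·I. We want v_3 with N^3 v_3 = 0 but N^2 v_3 ≠ 0; then v_{j-1} := N · v_j for j = 3, …, 2.

Pick v_3 = (1, 0, 0, 0)ᵀ.
Then v_2 = N · v_3 = (2, -2, 3, 0)ᵀ.
Then v_1 = N · v_2 = (-1, -1, 0, -1)ᵀ.

Sanity check: (A − (4)·I) v_1 = (0, 0, 0, 0)ᵀ = 0. ✓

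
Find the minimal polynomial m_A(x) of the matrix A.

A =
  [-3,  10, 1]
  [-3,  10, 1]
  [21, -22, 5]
x^3 - 12*x^2 + 36*x

The characteristic polynomial is χ_A(x) = x*(x - 6)^2, so the eigenvalues are known. The minimal polynomial is
  m_A(x) = Π_λ (x − λ)^{k_λ}
where k_λ is the size of the *largest* Jordan block for λ (equivalently, the smallest k with (A − λI)^k v = 0 for every generalised eigenvector v of λ).

  λ = 0: largest Jordan block has size 1, contributing (x − 0)
  λ = 6: largest Jordan block has size 2, contributing (x − 6)^2

So m_A(x) = x*(x - 6)^2 = x^3 - 12*x^2 + 36*x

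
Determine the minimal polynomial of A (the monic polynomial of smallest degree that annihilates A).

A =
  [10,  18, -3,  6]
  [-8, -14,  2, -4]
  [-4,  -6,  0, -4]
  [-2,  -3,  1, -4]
x^2 + 4*x + 4

The characteristic polynomial is χ_A(x) = (x + 2)^4, so the eigenvalues are known. The minimal polynomial is
  m_A(x) = Π_λ (x − λ)^{k_λ}
where k_λ is the size of the *largest* Jordan block for λ (equivalently, the smallest k with (A − λI)^k v = 0 for every generalised eigenvector v of λ).

  λ = -2: largest Jordan block has size 2, contributing (x + 2)^2

So m_A(x) = (x + 2)^2 = x^2 + 4*x + 4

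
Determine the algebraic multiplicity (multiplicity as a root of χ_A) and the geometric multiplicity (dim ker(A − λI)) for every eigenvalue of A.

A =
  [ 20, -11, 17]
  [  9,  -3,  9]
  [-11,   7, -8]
λ = 3: alg = 3, geom = 1

Step 1 — factor the characteristic polynomial to read off the algebraic multiplicities:
  χ_A(x) = (x - 3)^3

Step 2 — compute geometric multiplicities via the rank-nullity identity g(λ) = n − rank(A − λI):
  rank(A − (3)·I) = 2, so dim ker(A − (3)·I) = n − 2 = 1

Summary:
  λ = 3: algebraic multiplicity = 3, geometric multiplicity = 1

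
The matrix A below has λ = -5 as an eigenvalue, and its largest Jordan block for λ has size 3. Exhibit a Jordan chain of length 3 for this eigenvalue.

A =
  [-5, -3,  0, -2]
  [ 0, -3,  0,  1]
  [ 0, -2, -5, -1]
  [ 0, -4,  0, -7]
A Jordan chain for λ = -5 of length 3:
v_1 = (2, 0, 0, 0)ᵀ
v_2 = (-3, 2, -2, -4)ᵀ
v_3 = (0, 1, 0, 0)ᵀ

Let N = A − (-5)·I. We want v_3 with N^3 v_3 = 0 but N^2 v_3 ≠ 0; then v_{j-1} := N · v_j for j = 3, …, 2.

Pick v_3 = (0, 1, 0, 0)ᵀ.
Then v_2 = N · v_3 = (-3, 2, -2, -4)ᵀ.
Then v_1 = N · v_2 = (2, 0, 0, 0)ᵀ.

Sanity check: (A − (-5)·I) v_1 = (0, 0, 0, 0)ᵀ = 0. ✓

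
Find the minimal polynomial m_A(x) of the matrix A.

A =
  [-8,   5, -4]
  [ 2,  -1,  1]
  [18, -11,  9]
x^3

The characteristic polynomial is χ_A(x) = x^3, so the eigenvalues are known. The minimal polynomial is
  m_A(x) = Π_λ (x − λ)^{k_λ}
where k_λ is the size of the *largest* Jordan block for λ (equivalently, the smallest k with (A − λI)^k v = 0 for every generalised eigenvector v of λ).

  λ = 0: largest Jordan block has size 3, contributing (x − 0)^3

So m_A(x) = x^3 = x^3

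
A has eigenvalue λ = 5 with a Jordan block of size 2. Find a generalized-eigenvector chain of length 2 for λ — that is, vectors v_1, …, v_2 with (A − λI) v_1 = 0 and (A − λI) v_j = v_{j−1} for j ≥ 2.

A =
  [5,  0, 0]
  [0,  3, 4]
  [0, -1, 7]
A Jordan chain for λ = 5 of length 2:
v_1 = (0, -2, -1)ᵀ
v_2 = (0, 1, 0)ᵀ

Let N = A − (5)·I. We want v_2 with N^2 v_2 = 0 but N^1 v_2 ≠ 0; then v_{j-1} := N · v_j for j = 2, …, 2.

Pick v_2 = (0, 1, 0)ᵀ.
Then v_1 = N · v_2 = (0, -2, -1)ᵀ.

Sanity check: (A − (5)·I) v_1 = (0, 0, 0)ᵀ = 0. ✓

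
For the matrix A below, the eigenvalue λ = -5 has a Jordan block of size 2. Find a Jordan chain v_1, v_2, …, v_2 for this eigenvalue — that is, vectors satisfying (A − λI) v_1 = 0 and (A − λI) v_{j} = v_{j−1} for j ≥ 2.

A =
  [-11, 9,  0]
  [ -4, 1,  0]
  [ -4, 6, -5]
A Jordan chain for λ = -5 of length 2:
v_1 = (-6, -4, -4)ᵀ
v_2 = (1, 0, 0)ᵀ

Let N = A − (-5)·I. We want v_2 with N^2 v_2 = 0 but N^1 v_2 ≠ 0; then v_{j-1} := N · v_j for j = 2, …, 2.

Pick v_2 = (1, 0, 0)ᵀ.
Then v_1 = N · v_2 = (-6, -4, -4)ᵀ.

Sanity check: (A − (-5)·I) v_1 = (0, 0, 0)ᵀ = 0. ✓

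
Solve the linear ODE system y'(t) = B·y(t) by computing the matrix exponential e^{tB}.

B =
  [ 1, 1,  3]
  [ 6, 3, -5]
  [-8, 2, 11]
e^{tB} =
  [-t^2*exp(5*t) - 4*t*exp(5*t) + exp(5*t), t*exp(5*t), t^2*exp(5*t)/2 + 3*t*exp(5*t)]
  [2*t^2*exp(5*t) + 6*t*exp(5*t), -2*t*exp(5*t) + exp(5*t), -t^2*exp(5*t) - 5*t*exp(5*t)]
  [-2*t^2*exp(5*t) - 8*t*exp(5*t), 2*t*exp(5*t), t^2*exp(5*t) + 6*t*exp(5*t) + exp(5*t)]

Strategy: write B = P · J · P⁻¹ where J is a Jordan canonical form, so e^{tB} = P · e^{tJ} · P⁻¹, and e^{tJ} can be computed block-by-block.

B has Jordan form
J =
  [5, 1, 0]
  [0, 5, 1]
  [0, 0, 5]
(up to reordering of blocks).

Per-block formulas:
  For a 3×3 Jordan block J_3(5): exp(t · J_3(5)) = e^(5t)·(I + t·N + (t^2/2)·N^2), where N is the 3×3 nilpotent shift.

After assembling e^{tJ} and conjugating by P, we get:

e^{tB} =
  [-t^2*exp(5*t) - 4*t*exp(5*t) + exp(5*t), t*exp(5*t), t^2*exp(5*t)/2 + 3*t*exp(5*t)]
  [2*t^2*exp(5*t) + 6*t*exp(5*t), -2*t*exp(5*t) + exp(5*t), -t^2*exp(5*t) - 5*t*exp(5*t)]
  [-2*t^2*exp(5*t) - 8*t*exp(5*t), 2*t*exp(5*t), t^2*exp(5*t) + 6*t*exp(5*t) + exp(5*t)]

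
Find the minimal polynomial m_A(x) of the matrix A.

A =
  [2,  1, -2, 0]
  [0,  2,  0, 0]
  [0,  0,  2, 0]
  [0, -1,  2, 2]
x^2 - 4*x + 4

The characteristic polynomial is χ_A(x) = (x - 2)^4, so the eigenvalues are known. The minimal polynomial is
  m_A(x) = Π_λ (x − λ)^{k_λ}
where k_λ is the size of the *largest* Jordan block for λ (equivalently, the smallest k with (A − λI)^k v = 0 for every generalised eigenvector v of λ).

  λ = 2: largest Jordan block has size 2, contributing (x − 2)^2

So m_A(x) = (x - 2)^2 = x^2 - 4*x + 4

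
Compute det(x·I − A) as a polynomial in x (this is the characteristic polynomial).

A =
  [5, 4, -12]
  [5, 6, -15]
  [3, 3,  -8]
x^3 - 3*x^2 + 3*x - 1

Expanding det(x·I − A) (e.g. by cofactor expansion or by noting that A is similar to its Jordan form J, which has the same characteristic polynomial as A) gives
  χ_A(x) = x^3 - 3*x^2 + 3*x - 1
which factors as (x - 1)^3. The eigenvalues (with algebraic multiplicities) are λ = 1 with multiplicity 3.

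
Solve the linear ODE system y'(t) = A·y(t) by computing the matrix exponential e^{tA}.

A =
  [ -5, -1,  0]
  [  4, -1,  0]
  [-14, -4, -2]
e^{tA} =
  [-2*t*exp(-3*t) + exp(-3*t), -t*exp(-3*t), 0]
  [4*t*exp(-3*t), 2*t*exp(-3*t) + exp(-3*t), 0]
  [-12*t*exp(-3*t) - 2*exp(-2*t) + 2*exp(-3*t), -6*t*exp(-3*t) + 2*exp(-2*t) - 2*exp(-3*t), exp(-2*t)]

Strategy: write A = P · J · P⁻¹ where J is a Jordan canonical form, so e^{tA} = P · e^{tJ} · P⁻¹, and e^{tJ} can be computed block-by-block.

A has Jordan form
J =
  [-3,  1,  0]
  [ 0, -3,  0]
  [ 0,  0, -2]
(up to reordering of blocks).

Per-block formulas:
  For a 2×2 Jordan block J_2(-3): exp(t · J_2(-3)) = e^(-3t)·(I + t·N), where N is the 2×2 nilpotent shift.
  For a 1×1 block at λ = -2: exp(t · [-2]) = [e^(-2t)].

After assembling e^{tJ} and conjugating by P, we get:

e^{tA} =
  [-2*t*exp(-3*t) + exp(-3*t), -t*exp(-3*t), 0]
  [4*t*exp(-3*t), 2*t*exp(-3*t) + exp(-3*t), 0]
  [-12*t*exp(-3*t) - 2*exp(-2*t) + 2*exp(-3*t), -6*t*exp(-3*t) + 2*exp(-2*t) - 2*exp(-3*t), exp(-2*t)]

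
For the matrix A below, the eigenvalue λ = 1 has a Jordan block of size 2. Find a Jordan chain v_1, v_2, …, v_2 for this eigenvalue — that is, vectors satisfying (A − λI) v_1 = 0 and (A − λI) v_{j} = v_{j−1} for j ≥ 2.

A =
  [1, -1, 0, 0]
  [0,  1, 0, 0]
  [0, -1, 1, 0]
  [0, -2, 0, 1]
A Jordan chain for λ = 1 of length 2:
v_1 = (-1, 0, -1, -2)ᵀ
v_2 = (0, 1, 0, 0)ᵀ

Let N = A − (1)·I. We want v_2 with N^2 v_2 = 0 but N^1 v_2 ≠ 0; then v_{j-1} := N · v_j for j = 2, …, 2.

Pick v_2 = (0, 1, 0, 0)ᵀ.
Then v_1 = N · v_2 = (-1, 0, -1, -2)ᵀ.

Sanity check: (A − (1)·I) v_1 = (0, 0, 0, 0)ᵀ = 0. ✓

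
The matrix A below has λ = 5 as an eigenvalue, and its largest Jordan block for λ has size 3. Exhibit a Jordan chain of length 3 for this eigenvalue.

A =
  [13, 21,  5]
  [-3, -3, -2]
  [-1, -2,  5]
A Jordan chain for λ = 5 of length 3:
v_1 = (-4, 2, -2)ᵀ
v_2 = (8, -3, -1)ᵀ
v_3 = (1, 0, 0)ᵀ

Let N = A − (5)·I. We want v_3 with N^3 v_3 = 0 but N^2 v_3 ≠ 0; then v_{j-1} := N · v_j for j = 3, …, 2.

Pick v_3 = (1, 0, 0)ᵀ.
Then v_2 = N · v_3 = (8, -3, -1)ᵀ.
Then v_1 = N · v_2 = (-4, 2, -2)ᵀ.

Sanity check: (A − (5)·I) v_1 = (0, 0, 0)ᵀ = 0. ✓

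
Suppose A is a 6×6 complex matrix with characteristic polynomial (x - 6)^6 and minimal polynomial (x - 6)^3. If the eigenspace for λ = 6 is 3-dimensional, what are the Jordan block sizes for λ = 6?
Block sizes for λ = 6: [3, 2, 1]

Step 1 — from the characteristic polynomial, algebraic multiplicity of λ = 6 is 6. From dim ker(A − (6)·I) = 3, there are exactly 3 Jordan blocks for λ = 6.
Step 2 — from the minimal polynomial, the factor (x − 6)^3 tells us the largest block for λ = 6 has size 3.
Step 3 — with total size 6, 3 blocks, and largest block 3, the block sizes (in nonincreasing order) are [3, 2, 1].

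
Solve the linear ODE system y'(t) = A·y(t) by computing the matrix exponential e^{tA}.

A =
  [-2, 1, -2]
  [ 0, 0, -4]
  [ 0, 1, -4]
e^{tA} =
  [exp(-2*t), t*exp(-2*t), -2*t*exp(-2*t)]
  [0, 2*t*exp(-2*t) + exp(-2*t), -4*t*exp(-2*t)]
  [0, t*exp(-2*t), -2*t*exp(-2*t) + exp(-2*t)]

Strategy: write A = P · J · P⁻¹ where J is a Jordan canonical form, so e^{tA} = P · e^{tJ} · P⁻¹, and e^{tJ} can be computed block-by-block.

A has Jordan form
J =
  [-2,  1,  0]
  [ 0, -2,  0]
  [ 0,  0, -2]
(up to reordering of blocks).

Per-block formulas:
  For a 1×1 block at λ = -2: exp(t · [-2]) = [e^(-2t)].
  For a 2×2 Jordan block J_2(-2): exp(t · J_2(-2)) = e^(-2t)·(I + t·N), where N is the 2×2 nilpotent shift.

After assembling e^{tJ} and conjugating by P, we get:

e^{tA} =
  [exp(-2*t), t*exp(-2*t), -2*t*exp(-2*t)]
  [0, 2*t*exp(-2*t) + exp(-2*t), -4*t*exp(-2*t)]
  [0, t*exp(-2*t), -2*t*exp(-2*t) + exp(-2*t)]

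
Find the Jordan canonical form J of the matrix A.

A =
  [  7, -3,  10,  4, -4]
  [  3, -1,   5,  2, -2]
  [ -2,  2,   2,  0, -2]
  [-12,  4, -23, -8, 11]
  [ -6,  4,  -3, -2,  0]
J_3(0) ⊕ J_2(0)

The characteristic polynomial is
  det(x·I − A) = x^5

Eigenvalues and multiplicities (the geometric multiplicity of λ is n − rank(A − λI), which equals the number of Jordan blocks for λ):
  λ = 0: algebraic multiplicity = 5, geometric multiplicity = 2

Determining the block sizes for each eigenvalue:
  λ = 0: with am = 5 and gm = 2, the partition is not yet determined (e.g. several partitions of 5 into 2 parts exist). Let N = A − (0)·I. Computing rank(N^1) = 3, rank(N^2) = 1, rank(N^3) = 0; the number of blocks of size ≥ j is rank(N^{j−1}) − rank(N^j), giving [2, 2, 1]. So we have 1 block(s) of size 3, 1 block(s) of size 2 → block sizes [3, 2]

Assembling the blocks gives a Jordan form
J =
  [0, 1, 0, 0, 0]
  [0, 0, 1, 0, 0]
  [0, 0, 0, 0, 0]
  [0, 0, 0, 0, 1]
  [0, 0, 0, 0, 0]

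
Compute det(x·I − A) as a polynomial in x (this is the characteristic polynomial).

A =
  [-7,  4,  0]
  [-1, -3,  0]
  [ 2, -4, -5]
x^3 + 15*x^2 + 75*x + 125

Expanding det(x·I − A) (e.g. by cofactor expansion or by noting that A is similar to its Jordan form J, which has the same characteristic polynomial as A) gives
  χ_A(x) = x^3 + 15*x^2 + 75*x + 125
which factors as (x + 5)^3. The eigenvalues (with algebraic multiplicities) are λ = -5 with multiplicity 3.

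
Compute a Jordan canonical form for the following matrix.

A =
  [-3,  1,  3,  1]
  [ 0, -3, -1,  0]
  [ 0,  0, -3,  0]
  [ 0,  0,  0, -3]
J_3(-3) ⊕ J_1(-3)

The characteristic polynomial is
  det(x·I − A) = x^4 + 12*x^3 + 54*x^2 + 108*x + 81 = (x + 3)^4

Eigenvalues and multiplicities (the geometric multiplicity of λ is n − rank(A − λI), which equals the number of Jordan blocks for λ):
  λ = -3: algebraic multiplicity = 4, geometric multiplicity = 2

Determining the block sizes for each eigenvalue:
  λ = -3: with am = 4 and gm = 2, the partition is not yet determined (e.g. several partitions of 4 into 2 parts exist). Let N = A − (-3)·I. Computing rank(N^1) = 2, rank(N^2) = 1, rank(N^3) = 0; the number of blocks of size ≥ j is rank(N^{j−1}) − rank(N^j), giving [2, 1, 1]. So we have 1 block(s) of size 3, 1 block(s) of size 1 → block sizes [3, 1]

Assembling the blocks gives a Jordan form
J =
  [-3,  1,  0,  0]
  [ 0, -3,  1,  0]
  [ 0,  0, -3,  0]
  [ 0,  0,  0, -3]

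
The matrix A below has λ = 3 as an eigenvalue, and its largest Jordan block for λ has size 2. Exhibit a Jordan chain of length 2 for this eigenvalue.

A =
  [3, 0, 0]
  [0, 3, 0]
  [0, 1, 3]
A Jordan chain for λ = 3 of length 2:
v_1 = (0, 0, 1)ᵀ
v_2 = (0, 1, 0)ᵀ

Let N = A − (3)·I. We want v_2 with N^2 v_2 = 0 but N^1 v_2 ≠ 0; then v_{j-1} := N · v_j for j = 2, …, 2.

Pick v_2 = (0, 1, 0)ᵀ.
Then v_1 = N · v_2 = (0, 0, 1)ᵀ.

Sanity check: (A − (3)·I) v_1 = (0, 0, 0)ᵀ = 0. ✓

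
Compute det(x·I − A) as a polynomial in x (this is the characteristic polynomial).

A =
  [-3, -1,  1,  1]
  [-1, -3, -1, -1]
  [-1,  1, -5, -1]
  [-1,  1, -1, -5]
x^4 + 16*x^3 + 96*x^2 + 256*x + 256

Expanding det(x·I − A) (e.g. by cofactor expansion or by noting that A is similar to its Jordan form J, which has the same characteristic polynomial as A) gives
  χ_A(x) = x^4 + 16*x^3 + 96*x^2 + 256*x + 256
which factors as (x + 4)^4. The eigenvalues (with algebraic multiplicities) are λ = -4 with multiplicity 4.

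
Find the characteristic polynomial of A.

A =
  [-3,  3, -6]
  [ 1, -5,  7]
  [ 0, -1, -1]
x^3 + 9*x^2 + 27*x + 27

Expanding det(x·I − A) (e.g. by cofactor expansion or by noting that A is similar to its Jordan form J, which has the same characteristic polynomial as A) gives
  χ_A(x) = x^3 + 9*x^2 + 27*x + 27
which factors as (x + 3)^3. The eigenvalues (with algebraic multiplicities) are λ = -3 with multiplicity 3.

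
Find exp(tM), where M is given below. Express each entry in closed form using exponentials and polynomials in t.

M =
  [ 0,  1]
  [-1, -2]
e^{tM} =
  [t*exp(-t) + exp(-t), t*exp(-t)]
  [-t*exp(-t), -t*exp(-t) + exp(-t)]

Strategy: write M = P · J · P⁻¹ where J is a Jordan canonical form, so e^{tM} = P · e^{tJ} · P⁻¹, and e^{tJ} can be computed block-by-block.

M has Jordan form
J =
  [-1,  1]
  [ 0, -1]
(up to reordering of blocks).

Per-block formulas:
  For a 2×2 Jordan block J_2(-1): exp(t · J_2(-1)) = e^(-1t)·(I + t·N), where N is the 2×2 nilpotent shift.

After assembling e^{tJ} and conjugating by P, we get:

e^{tM} =
  [t*exp(-t) + exp(-t), t*exp(-t)]
  [-t*exp(-t), -t*exp(-t) + exp(-t)]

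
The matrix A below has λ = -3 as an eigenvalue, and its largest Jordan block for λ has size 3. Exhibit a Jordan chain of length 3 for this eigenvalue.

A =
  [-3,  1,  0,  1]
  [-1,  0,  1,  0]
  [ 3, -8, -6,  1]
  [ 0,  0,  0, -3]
A Jordan chain for λ = -3 of length 3:
v_1 = (-1, 0, -1, 0)ᵀ
v_2 = (0, -1, 3, 0)ᵀ
v_3 = (1, 0, 0, 0)ᵀ

Let N = A − (-3)·I. We want v_3 with N^3 v_3 = 0 but N^2 v_3 ≠ 0; then v_{j-1} := N · v_j for j = 3, …, 2.

Pick v_3 = (1, 0, 0, 0)ᵀ.
Then v_2 = N · v_3 = (0, -1, 3, 0)ᵀ.
Then v_1 = N · v_2 = (-1, 0, -1, 0)ᵀ.

Sanity check: (A − (-3)·I) v_1 = (0, 0, 0, 0)ᵀ = 0. ✓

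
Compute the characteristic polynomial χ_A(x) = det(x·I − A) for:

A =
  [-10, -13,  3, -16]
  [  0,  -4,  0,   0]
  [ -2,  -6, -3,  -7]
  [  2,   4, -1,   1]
x^4 + 16*x^3 + 96*x^2 + 256*x + 256

Expanding det(x·I − A) (e.g. by cofactor expansion or by noting that A is similar to its Jordan form J, which has the same characteristic polynomial as A) gives
  χ_A(x) = x^4 + 16*x^3 + 96*x^2 + 256*x + 256
which factors as (x + 4)^4. The eigenvalues (with algebraic multiplicities) are λ = -4 with multiplicity 4.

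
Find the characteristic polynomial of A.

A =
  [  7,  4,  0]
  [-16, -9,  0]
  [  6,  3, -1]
x^3 + 3*x^2 + 3*x + 1

Expanding det(x·I − A) (e.g. by cofactor expansion or by noting that A is similar to its Jordan form J, which has the same characteristic polynomial as A) gives
  χ_A(x) = x^3 + 3*x^2 + 3*x + 1
which factors as (x + 1)^3. The eigenvalues (with algebraic multiplicities) are λ = -1 with multiplicity 3.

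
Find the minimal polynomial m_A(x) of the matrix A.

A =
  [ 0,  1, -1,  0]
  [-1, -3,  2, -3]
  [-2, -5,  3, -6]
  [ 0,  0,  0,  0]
x^3

The characteristic polynomial is χ_A(x) = x^4, so the eigenvalues are known. The minimal polynomial is
  m_A(x) = Π_λ (x − λ)^{k_λ}
where k_λ is the size of the *largest* Jordan block for λ (equivalently, the smallest k with (A − λI)^k v = 0 for every generalised eigenvector v of λ).

  λ = 0: largest Jordan block has size 3, contributing (x − 0)^3

So m_A(x) = x^3 = x^3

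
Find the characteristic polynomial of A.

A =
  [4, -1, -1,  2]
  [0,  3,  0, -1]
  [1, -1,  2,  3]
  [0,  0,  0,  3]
x^4 - 12*x^3 + 54*x^2 - 108*x + 81

Expanding det(x·I − A) (e.g. by cofactor expansion or by noting that A is similar to its Jordan form J, which has the same characteristic polynomial as A) gives
  χ_A(x) = x^4 - 12*x^3 + 54*x^2 - 108*x + 81
which factors as (x - 3)^4. The eigenvalues (with algebraic multiplicities) are λ = 3 with multiplicity 4.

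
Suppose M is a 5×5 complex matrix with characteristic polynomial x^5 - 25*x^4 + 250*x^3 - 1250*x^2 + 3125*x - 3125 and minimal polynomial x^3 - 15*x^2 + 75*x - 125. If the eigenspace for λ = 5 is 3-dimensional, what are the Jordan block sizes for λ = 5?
Block sizes for λ = 5: [3, 1, 1]

Step 1 — from the characteristic polynomial, algebraic multiplicity of λ = 5 is 5. From dim ker(M − (5)·I) = 3, there are exactly 3 Jordan blocks for λ = 5.
Step 2 — from the minimal polynomial, the factor (x − 5)^3 tells us the largest block for λ = 5 has size 3.
Step 3 — with total size 5, 3 blocks, and largest block 3, the block sizes (in nonincreasing order) are [3, 1, 1].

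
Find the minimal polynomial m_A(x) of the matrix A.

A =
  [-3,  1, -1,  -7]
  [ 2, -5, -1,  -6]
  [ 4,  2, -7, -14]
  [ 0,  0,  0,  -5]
x^3 + 15*x^2 + 75*x + 125

The characteristic polynomial is χ_A(x) = (x + 5)^4, so the eigenvalues are known. The minimal polynomial is
  m_A(x) = Π_λ (x − λ)^{k_λ}
where k_λ is the size of the *largest* Jordan block for λ (equivalently, the smallest k with (A − λI)^k v = 0 for every generalised eigenvector v of λ).

  λ = -5: largest Jordan block has size 3, contributing (x + 5)^3

So m_A(x) = (x + 5)^3 = x^3 + 15*x^2 + 75*x + 125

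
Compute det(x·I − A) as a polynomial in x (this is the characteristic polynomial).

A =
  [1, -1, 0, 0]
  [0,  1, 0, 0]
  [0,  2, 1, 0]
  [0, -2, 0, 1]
x^4 - 4*x^3 + 6*x^2 - 4*x + 1

Expanding det(x·I − A) (e.g. by cofactor expansion or by noting that A is similar to its Jordan form J, which has the same characteristic polynomial as A) gives
  χ_A(x) = x^4 - 4*x^3 + 6*x^2 - 4*x + 1
which factors as (x - 1)^4. The eigenvalues (with algebraic multiplicities) are λ = 1 with multiplicity 4.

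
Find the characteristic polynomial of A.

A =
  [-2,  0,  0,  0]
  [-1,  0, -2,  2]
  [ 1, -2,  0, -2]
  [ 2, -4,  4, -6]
x^4 + 8*x^3 + 24*x^2 + 32*x + 16

Expanding det(x·I − A) (e.g. by cofactor expansion or by noting that A is similar to its Jordan form J, which has the same characteristic polynomial as A) gives
  χ_A(x) = x^4 + 8*x^3 + 24*x^2 + 32*x + 16
which factors as (x + 2)^4. The eigenvalues (with algebraic multiplicities) are λ = -2 with multiplicity 4.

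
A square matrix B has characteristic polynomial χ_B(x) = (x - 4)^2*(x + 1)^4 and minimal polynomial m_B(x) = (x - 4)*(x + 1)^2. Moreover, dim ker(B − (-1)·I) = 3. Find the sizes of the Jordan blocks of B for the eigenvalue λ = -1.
Block sizes for λ = -1: [2, 1, 1]

Step 1 — from the characteristic polynomial, algebraic multiplicity of λ = -1 is 4. From dim ker(B − (-1)·I) = 3, there are exactly 3 Jordan blocks for λ = -1.
Step 2 — from the minimal polynomial, the factor (x + 1)^2 tells us the largest block for λ = -1 has size 2.
Step 3 — with total size 4, 3 blocks, and largest block 2, the block sizes (in nonincreasing order) are [2, 1, 1].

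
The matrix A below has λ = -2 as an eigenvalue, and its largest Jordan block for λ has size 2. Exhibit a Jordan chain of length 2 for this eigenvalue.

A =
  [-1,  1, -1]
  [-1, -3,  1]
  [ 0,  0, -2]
A Jordan chain for λ = -2 of length 2:
v_1 = (1, -1, 0)ᵀ
v_2 = (1, 0, 0)ᵀ

Let N = A − (-2)·I. We want v_2 with N^2 v_2 = 0 but N^1 v_2 ≠ 0; then v_{j-1} := N · v_j for j = 2, …, 2.

Pick v_2 = (1, 0, 0)ᵀ.
Then v_1 = N · v_2 = (1, -1, 0)ᵀ.

Sanity check: (A − (-2)·I) v_1 = (0, 0, 0)ᵀ = 0. ✓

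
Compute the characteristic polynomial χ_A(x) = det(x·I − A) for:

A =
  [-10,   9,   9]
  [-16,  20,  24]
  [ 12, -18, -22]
x^3 + 12*x^2 + 48*x + 64

Expanding det(x·I − A) (e.g. by cofactor expansion or by noting that A is similar to its Jordan form J, which has the same characteristic polynomial as A) gives
  χ_A(x) = x^3 + 12*x^2 + 48*x + 64
which factors as (x + 4)^3. The eigenvalues (with algebraic multiplicities) are λ = -4 with multiplicity 3.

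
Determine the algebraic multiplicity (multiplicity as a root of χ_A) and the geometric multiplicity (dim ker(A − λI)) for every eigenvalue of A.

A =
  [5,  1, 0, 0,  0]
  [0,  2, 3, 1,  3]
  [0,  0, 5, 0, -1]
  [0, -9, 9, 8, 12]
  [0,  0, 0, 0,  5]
λ = 5: alg = 5, geom = 2

Step 1 — factor the characteristic polynomial to read off the algebraic multiplicities:
  χ_A(x) = (x - 5)^5

Step 2 — compute geometric multiplicities via the rank-nullity identity g(λ) = n − rank(A − λI):
  rank(A − (5)·I) = 3, so dim ker(A − (5)·I) = n − 3 = 2

Summary:
  λ = 5: algebraic multiplicity = 5, geometric multiplicity = 2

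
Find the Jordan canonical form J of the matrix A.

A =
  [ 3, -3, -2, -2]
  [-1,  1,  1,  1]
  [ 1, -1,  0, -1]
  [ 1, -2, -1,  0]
J_3(1) ⊕ J_1(1)

The characteristic polynomial is
  det(x·I − A) = x^4 - 4*x^3 + 6*x^2 - 4*x + 1 = (x - 1)^4

Eigenvalues and multiplicities (the geometric multiplicity of λ is n − rank(A − λI), which equals the number of Jordan blocks for λ):
  λ = 1: algebraic multiplicity = 4, geometric multiplicity = 2

Determining the block sizes for each eigenvalue:
  λ = 1: with am = 4 and gm = 2, the partition is not yet determined (e.g. several partitions of 4 into 2 parts exist). Let N = A − (1)·I. Computing rank(N^1) = 2, rank(N^2) = 1, rank(N^3) = 0; the number of blocks of size ≥ j is rank(N^{j−1}) − rank(N^j), giving [2, 1, 1]. So we have 1 block(s) of size 3, 1 block(s) of size 1 → block sizes [3, 1]

Assembling the blocks gives a Jordan form
J =
  [1, 1, 0, 0]
  [0, 1, 1, 0]
  [0, 0, 1, 0]
  [0, 0, 0, 1]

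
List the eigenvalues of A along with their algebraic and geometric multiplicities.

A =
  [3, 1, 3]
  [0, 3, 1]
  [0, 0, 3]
λ = 3: alg = 3, geom = 1

Step 1 — factor the characteristic polynomial to read off the algebraic multiplicities:
  χ_A(x) = (x - 3)^3

Step 2 — compute geometric multiplicities via the rank-nullity identity g(λ) = n − rank(A − λI):
  rank(A − (3)·I) = 2, so dim ker(A − (3)·I) = n − 2 = 1

Summary:
  λ = 3: algebraic multiplicity = 3, geometric multiplicity = 1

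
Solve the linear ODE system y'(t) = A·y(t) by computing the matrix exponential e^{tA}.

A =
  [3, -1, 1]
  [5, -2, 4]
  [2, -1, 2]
e^{tA} =
  [t^2*exp(t)/2 + 2*t*exp(t) + exp(t), -t*exp(t), -t^2*exp(t)/2 + t*exp(t)]
  [3*t^2*exp(t)/2 + 5*t*exp(t), -3*t*exp(t) + exp(t), -3*t^2*exp(t)/2 + 4*t*exp(t)]
  [t^2*exp(t)/2 + 2*t*exp(t), -t*exp(t), -t^2*exp(t)/2 + t*exp(t) + exp(t)]

Strategy: write A = P · J · P⁻¹ where J is a Jordan canonical form, so e^{tA} = P · e^{tJ} · P⁻¹, and e^{tJ} can be computed block-by-block.

A has Jordan form
J =
  [1, 1, 0]
  [0, 1, 1]
  [0, 0, 1]
(up to reordering of blocks).

Per-block formulas:
  For a 3×3 Jordan block J_3(1): exp(t · J_3(1)) = e^(1t)·(I + t·N + (t^2/2)·N^2), where N is the 3×3 nilpotent shift.

After assembling e^{tJ} and conjugating by P, we get:

e^{tA} =
  [t^2*exp(t)/2 + 2*t*exp(t) + exp(t), -t*exp(t), -t^2*exp(t)/2 + t*exp(t)]
  [3*t^2*exp(t)/2 + 5*t*exp(t), -3*t*exp(t) + exp(t), -3*t^2*exp(t)/2 + 4*t*exp(t)]
  [t^2*exp(t)/2 + 2*t*exp(t), -t*exp(t), -t^2*exp(t)/2 + t*exp(t) + exp(t)]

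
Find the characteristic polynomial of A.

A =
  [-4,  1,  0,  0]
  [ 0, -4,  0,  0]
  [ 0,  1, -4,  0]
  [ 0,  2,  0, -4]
x^4 + 16*x^3 + 96*x^2 + 256*x + 256

Expanding det(x·I − A) (e.g. by cofactor expansion or by noting that A is similar to its Jordan form J, which has the same characteristic polynomial as A) gives
  χ_A(x) = x^4 + 16*x^3 + 96*x^2 + 256*x + 256
which factors as (x + 4)^4. The eigenvalues (with algebraic multiplicities) are λ = -4 with multiplicity 4.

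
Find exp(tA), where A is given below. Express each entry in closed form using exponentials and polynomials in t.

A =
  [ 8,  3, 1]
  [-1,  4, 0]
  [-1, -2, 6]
e^{tA} =
  [2*t*exp(6*t) + exp(6*t), -t^2*exp(6*t) + 3*t*exp(6*t), t^2*exp(6*t) + t*exp(6*t)]
  [-t*exp(6*t), t^2*exp(6*t)/2 - 2*t*exp(6*t) + exp(6*t), -t^2*exp(6*t)/2]
  [-t*exp(6*t), t^2*exp(6*t)/2 - 2*t*exp(6*t), -t^2*exp(6*t)/2 + exp(6*t)]

Strategy: write A = P · J · P⁻¹ where J is a Jordan canonical form, so e^{tA} = P · e^{tJ} · P⁻¹, and e^{tJ} can be computed block-by-block.

A has Jordan form
J =
  [6, 1, 0]
  [0, 6, 1]
  [0, 0, 6]
(up to reordering of blocks).

Per-block formulas:
  For a 3×3 Jordan block J_3(6): exp(t · J_3(6)) = e^(6t)·(I + t·N + (t^2/2)·N^2), where N is the 3×3 nilpotent shift.

After assembling e^{tJ} and conjugating by P, we get:

e^{tA} =
  [2*t*exp(6*t) + exp(6*t), -t^2*exp(6*t) + 3*t*exp(6*t), t^2*exp(6*t) + t*exp(6*t)]
  [-t*exp(6*t), t^2*exp(6*t)/2 - 2*t*exp(6*t) + exp(6*t), -t^2*exp(6*t)/2]
  [-t*exp(6*t), t^2*exp(6*t)/2 - 2*t*exp(6*t), -t^2*exp(6*t)/2 + exp(6*t)]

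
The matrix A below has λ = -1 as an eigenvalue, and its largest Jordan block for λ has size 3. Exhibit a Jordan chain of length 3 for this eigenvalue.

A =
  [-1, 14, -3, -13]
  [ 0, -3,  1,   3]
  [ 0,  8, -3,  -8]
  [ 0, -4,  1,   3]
A Jordan chain for λ = -1 of length 3:
v_1 = (7, -1, 4, -2)ᵀ
v_2 = (-3, 1, -2, 1)ᵀ
v_3 = (0, 0, 1, 0)ᵀ

Let N = A − (-1)·I. We want v_3 with N^3 v_3 = 0 but N^2 v_3 ≠ 0; then v_{j-1} := N · v_j for j = 3, …, 2.

Pick v_3 = (0, 0, 1, 0)ᵀ.
Then v_2 = N · v_3 = (-3, 1, -2, 1)ᵀ.
Then v_1 = N · v_2 = (7, -1, 4, -2)ᵀ.

Sanity check: (A − (-1)·I) v_1 = (0, 0, 0, 0)ᵀ = 0. ✓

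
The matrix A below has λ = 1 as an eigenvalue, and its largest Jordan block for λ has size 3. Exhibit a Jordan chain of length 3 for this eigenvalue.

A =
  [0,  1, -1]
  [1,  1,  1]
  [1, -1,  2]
A Jordan chain for λ = 1 of length 3:
v_1 = (1, 0, -1)ᵀ
v_2 = (-1, 1, 1)ᵀ
v_3 = (1, 0, 0)ᵀ

Let N = A − (1)·I. We want v_3 with N^3 v_3 = 0 but N^2 v_3 ≠ 0; then v_{j-1} := N · v_j for j = 3, …, 2.

Pick v_3 = (1, 0, 0)ᵀ.
Then v_2 = N · v_3 = (-1, 1, 1)ᵀ.
Then v_1 = N · v_2 = (1, 0, -1)ᵀ.

Sanity check: (A − (1)·I) v_1 = (0, 0, 0)ᵀ = 0. ✓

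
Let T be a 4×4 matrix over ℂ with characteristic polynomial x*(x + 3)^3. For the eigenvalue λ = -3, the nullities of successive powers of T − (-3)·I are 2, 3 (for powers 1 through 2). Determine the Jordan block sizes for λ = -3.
Block sizes for λ = -3: [2, 1]

From the dimensions of kernels of powers, the number of Jordan blocks of size at least j is d_j − d_{j−1} where d_j = dim ker(N^j) (with d_0 = 0). Computing the differences gives [2, 1].
The number of blocks of size exactly k is (#blocks of size ≥ k) − (#blocks of size ≥ k + 1), so the partition is: 1 block(s) of size 1, 1 block(s) of size 2.
In nonincreasing order the block sizes are [2, 1].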